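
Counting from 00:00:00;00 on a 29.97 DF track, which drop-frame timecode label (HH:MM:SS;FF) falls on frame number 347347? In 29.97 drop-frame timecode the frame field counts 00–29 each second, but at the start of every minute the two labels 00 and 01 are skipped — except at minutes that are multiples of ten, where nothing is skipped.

03:13:09;25

Each 10-minute DF block holds 10 × 60 × 30 − 9 × 2 = 17982 frames. 347347 ÷ 17982 → 19 full blocks, remainder 5689.
Within the partial block the first minute is 1800 frames and each further minute 1798, so 3 further minute boundaries passed. Total skipped labels = 18 × 19 + 2 × 3 = 348.
Non-drop label index = 347347 + 348 = 347695; at 30 labels/s that is 03:13:09:25, i.e. DF 03:13:09;25.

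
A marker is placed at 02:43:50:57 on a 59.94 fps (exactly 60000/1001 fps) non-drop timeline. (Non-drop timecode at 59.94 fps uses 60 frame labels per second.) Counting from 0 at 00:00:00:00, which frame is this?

frame 589857

Total seconds to the label: (2 × 3600 + 43 × 60 + 50) = 9830.
Frame index = 9830 × 60 + 57 = 589857.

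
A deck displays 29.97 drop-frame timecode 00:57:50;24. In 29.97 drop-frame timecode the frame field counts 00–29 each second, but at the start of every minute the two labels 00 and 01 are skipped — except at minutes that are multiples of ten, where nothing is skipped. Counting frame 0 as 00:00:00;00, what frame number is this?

104020

Complete 10-minute blocks: 5, each 17982 frames → 89910.
Remaining 7 whole minutes in the current block: 1800 + 6 × 1798 = 12588 frames.
Within the current minute: 50 × 30 + 24 − 2 = 1522 (labels ;00/;01 skipped at this minute). Total = 89910 + 12588 + 1522 = 104020.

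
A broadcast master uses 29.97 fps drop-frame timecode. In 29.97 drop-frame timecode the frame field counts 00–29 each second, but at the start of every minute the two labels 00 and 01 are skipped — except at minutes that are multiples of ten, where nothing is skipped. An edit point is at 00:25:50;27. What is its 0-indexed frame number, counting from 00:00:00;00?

46481

Complete 10-minute blocks: 2, each 17982 frames → 35964.
Remaining 5 whole minutes in the current block: 1800 + 4 × 1798 = 8992 frames.
Within the current minute: 50 × 30 + 27 − 2 = 1525 (labels ;00/;01 skipped at this minute). Total = 35964 + 8992 + 1525 = 46481.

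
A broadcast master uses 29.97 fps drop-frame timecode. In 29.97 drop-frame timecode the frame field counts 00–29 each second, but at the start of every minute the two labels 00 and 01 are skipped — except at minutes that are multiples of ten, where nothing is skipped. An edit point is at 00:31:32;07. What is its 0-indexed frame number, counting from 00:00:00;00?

Complete 10-minute blocks: 3, each 17982 frames → 53946.
Remaining 1 whole minute in the current block: 1800 + 0 × 1798 = 1800 frames.
Within the current minute: 32 × 30 + 7 − 2 = 965 (labels ;00/;01 skipped at this minute). Total = 53946 + 1800 + 965 = 56711.

56711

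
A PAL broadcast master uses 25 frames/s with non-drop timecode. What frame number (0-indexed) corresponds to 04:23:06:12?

frame 394662

Total seconds to the label: (4 × 3600 + 23 × 60 + 6) = 15786.
Frame index = 15786 × 25 + 12 = 394662.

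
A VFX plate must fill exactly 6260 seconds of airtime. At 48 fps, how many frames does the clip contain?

300480 frames

Frames = 6260 × 48 = 300480.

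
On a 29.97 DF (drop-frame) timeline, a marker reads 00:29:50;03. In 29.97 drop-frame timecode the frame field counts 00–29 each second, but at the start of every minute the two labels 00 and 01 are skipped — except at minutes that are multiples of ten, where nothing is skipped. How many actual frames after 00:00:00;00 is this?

As if non-drop at 30 labels/s: (0 × 3600 + 29 × 60 + 50) × 30 + 3 = 53703.
Minute boundaries passed: 29; those not divisible by 10: 29 − 2 = 27; dropped labels = 2 × 27 = 54.
Actual frame index = 53703 − 54 = 53649.

53649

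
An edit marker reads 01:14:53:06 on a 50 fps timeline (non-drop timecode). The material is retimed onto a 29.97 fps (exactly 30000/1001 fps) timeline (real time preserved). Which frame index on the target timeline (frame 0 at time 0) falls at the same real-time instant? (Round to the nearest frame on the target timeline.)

frame 134659

Source frame index: (1×3600 + 14×60 + 53) × 50 + 6 = 224656.
Real time: 224656 / (50) = 112328/25 s.
Target frame: (112328/25) × (30000/1001) = 134793600/1001 ≈ 134658.941 → 134659.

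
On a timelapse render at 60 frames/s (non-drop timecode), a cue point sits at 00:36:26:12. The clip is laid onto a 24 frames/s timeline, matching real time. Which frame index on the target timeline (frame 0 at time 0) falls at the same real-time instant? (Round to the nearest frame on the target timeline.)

frame 52469

Source frame index: (0×3600 + 36×60 + 26) × 60 + 12 = 131172.
Real time: 131172 / (60) = 10931/5 s.
Target frame: (10931/5) × (24) = 262344/5 ≈ 52468.800 → 52469.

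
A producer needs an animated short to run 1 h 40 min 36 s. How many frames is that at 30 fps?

181080 frames

1 h 40 min 36 s = 6036 s.
Frames = 6036 × 30 = 181080.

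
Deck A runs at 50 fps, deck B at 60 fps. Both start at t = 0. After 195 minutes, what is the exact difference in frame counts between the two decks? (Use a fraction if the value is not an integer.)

195 min = 11700 s.
A emits 50 × 11700 = 585000 frames; B emits 60 × 11700 = 702000.
Difference = 117000 frames; B is ahead of A.

117000 frames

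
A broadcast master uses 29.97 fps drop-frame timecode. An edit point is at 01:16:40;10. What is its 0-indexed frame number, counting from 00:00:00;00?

137872

Complete 10-minute blocks: 7, each 17982 frames → 125874.
Remaining 6 whole minutes in the current block: 1800 + 5 × 1798 = 10790 frames.
Within the current minute: 40 × 30 + 10 − 2 = 1208 (labels ;00/;01 skipped at this minute). Total = 125874 + 10790 + 1208 = 137872.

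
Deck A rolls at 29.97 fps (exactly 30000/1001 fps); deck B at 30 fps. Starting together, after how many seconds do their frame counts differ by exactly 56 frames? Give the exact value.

The gap grows by |30 − 30000/1001| = 30/1001 frames per second.
Time for a 56-frame gap: 56 ÷ (30/1001) = 28028/15 s.

28028/15 seconds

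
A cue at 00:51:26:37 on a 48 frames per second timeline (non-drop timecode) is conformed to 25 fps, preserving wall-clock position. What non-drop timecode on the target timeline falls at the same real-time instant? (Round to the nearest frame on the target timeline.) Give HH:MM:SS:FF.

Source frame index: (0×3600 + 51×60 + 26) × 48 + 37 = 148165.
Real time: 148165 / (48) = 148165/48 s.
Target frame: (148165/48) × (25) = 3704125/48 ≈ 77169.271 → 77169.
At 25 labels/s: frame 77169 → 00:51:26:19.

00:51:26:19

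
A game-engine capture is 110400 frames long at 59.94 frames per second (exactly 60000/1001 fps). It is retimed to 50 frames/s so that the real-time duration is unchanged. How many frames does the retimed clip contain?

Target frames = source frames × (target rate / source rate) = 110400 × (50)/(60000/1001) = 110400 × 1001/1200 = 92092.

92092 frames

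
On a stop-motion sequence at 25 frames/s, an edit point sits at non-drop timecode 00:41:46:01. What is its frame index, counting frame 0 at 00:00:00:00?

frame 62651

Total seconds to the label: (0 × 3600 + 41 × 60 + 46) = 2506.
Frame index = 2506 × 25 + 1 = 62651.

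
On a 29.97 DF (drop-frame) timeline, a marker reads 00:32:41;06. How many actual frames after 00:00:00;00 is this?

58778

As if non-drop at 30 labels/s: (0 × 3600 + 32 × 60 + 41) × 30 + 6 = 58836.
Minute boundaries passed: 32; those not divisible by 10: 32 − 3 = 29; dropped labels = 2 × 29 = 58.
Actual frame index = 58836 − 58 = 58778.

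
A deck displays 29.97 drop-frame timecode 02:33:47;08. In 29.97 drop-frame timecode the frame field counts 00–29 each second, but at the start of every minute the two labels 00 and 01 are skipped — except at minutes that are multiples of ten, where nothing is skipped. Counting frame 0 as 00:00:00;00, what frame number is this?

276542

As if non-drop at 30 labels/s: (2 × 3600 + 33 × 60 + 47) × 30 + 8 = 276818.
Minute boundaries passed: 153; those not divisible by 10: 153 − 15 = 138; dropped labels = 2 × 138 = 276.
Actual frame index = 276818 − 276 = 276542.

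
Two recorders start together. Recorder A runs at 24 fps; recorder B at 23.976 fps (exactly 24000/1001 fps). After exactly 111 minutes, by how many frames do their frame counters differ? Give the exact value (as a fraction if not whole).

111 min = 6660 s.
A emits 24 × 6660 = 159840 frames; B emits 24000/1001 × 6660 = 159840000/1001.
Difference = 159840/1001 frames (≈ 159.6803); B is behind A.

159840/1001 frames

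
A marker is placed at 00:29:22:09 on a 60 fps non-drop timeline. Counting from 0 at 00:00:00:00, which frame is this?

Total seconds to the label: (0 × 3600 + 29 × 60 + 22) = 1762.
Frame index = 1762 × 60 + 9 = 105729.

105729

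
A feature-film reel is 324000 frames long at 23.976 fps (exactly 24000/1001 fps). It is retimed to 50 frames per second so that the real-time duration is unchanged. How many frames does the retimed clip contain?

Target frames = source frames × (target rate / source rate) = 324000 × (50)/(24000/1001) = 324000 × 1001/480 = 675675.

675675 frames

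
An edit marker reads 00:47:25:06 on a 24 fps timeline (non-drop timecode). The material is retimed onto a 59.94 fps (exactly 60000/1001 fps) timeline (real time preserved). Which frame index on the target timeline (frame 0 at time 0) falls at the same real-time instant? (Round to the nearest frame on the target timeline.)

frame 170544

Source frame index: (0×3600 + 47×60 + 25) × 24 + 6 = 68286.
Real time: 68286 / (24) = 11381/4 s.
Target frame: (11381/4) × (60000/1001) = 170715000/1001 ≈ 170544.456 → 170544.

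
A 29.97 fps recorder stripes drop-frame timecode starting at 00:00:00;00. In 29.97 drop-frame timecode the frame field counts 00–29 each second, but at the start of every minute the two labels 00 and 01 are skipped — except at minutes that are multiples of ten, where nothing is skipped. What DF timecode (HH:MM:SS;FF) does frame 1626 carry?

00:00:54;06

Ten DF minutes hold 17982 frames, so frame 1626 lies in block 0 (frames 0–17981) with 1626 frames into that block.
The block's first minute is 1800 frames and the rest 1798 each; 1626 frames reaches minute 0, so 0 × 18 + 0 × 2 = 0 labels have been skipped so far.
Adding those back, label number 1626 + 0 = 1626 at 30 labels/s is 54 s + 6 f = 0 h 0 min 54 s frame 6, i.e. 00:00:54;06.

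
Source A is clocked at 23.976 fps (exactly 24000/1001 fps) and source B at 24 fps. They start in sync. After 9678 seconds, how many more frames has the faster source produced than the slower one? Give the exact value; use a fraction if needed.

232272/1001 frames

A emits 24000/1001 × 9678 = 232272000/1001 frames; B emits 24 × 9678 = 232272.
Difference = 232272/1001 frames (≈ 232.0400); B is ahead of A.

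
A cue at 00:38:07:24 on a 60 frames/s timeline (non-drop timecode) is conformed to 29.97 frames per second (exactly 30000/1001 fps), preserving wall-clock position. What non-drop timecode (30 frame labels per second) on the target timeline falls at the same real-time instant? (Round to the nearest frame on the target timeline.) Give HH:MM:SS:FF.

Source frame index: (0×3600 + 38×60 + 7) × 60 + 24 = 137244.
Real time: 137244 / (60) = 11437/5 s.
Target frame: (11437/5) × (30000/1001) = 68622000/1001 ≈ 68553.447 → 68553.
At 30 labels/s: frame 68553 → 00:38:05:03.

00:38:05:03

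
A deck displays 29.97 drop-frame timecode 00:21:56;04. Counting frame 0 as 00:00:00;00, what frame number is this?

39446

As if non-drop at 30 labels/s: (0 × 3600 + 21 × 60 + 56) × 30 + 4 = 39484.
Minute boundaries passed: 21; those not divisible by 10: 21 − 2 = 19; dropped labels = 2 × 19 = 38.
Actual frame index = 39484 − 38 = 39446.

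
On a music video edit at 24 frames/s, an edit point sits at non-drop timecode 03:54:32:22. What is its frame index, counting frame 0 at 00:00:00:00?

frame 337750

Total seconds to the label: (3 × 3600 + 54 × 60 + 32) = 14072.
Frame index = 14072 × 24 + 22 = 337750.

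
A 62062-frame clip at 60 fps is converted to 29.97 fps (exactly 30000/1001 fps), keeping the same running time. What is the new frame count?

31000 frames

Target frames = source frames × (target rate / source rate) = 62062 × (30000/1001)/(60) = 62062 × 500/1001 = 31000.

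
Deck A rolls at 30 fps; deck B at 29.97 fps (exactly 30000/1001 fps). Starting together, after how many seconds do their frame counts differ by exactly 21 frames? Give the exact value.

The gap grows by |30000/1001 − 30| = 30/1001 frames per second.
Time for a 21-frame gap: 21 ÷ (30/1001) = 700.7 s.

700.7 seconds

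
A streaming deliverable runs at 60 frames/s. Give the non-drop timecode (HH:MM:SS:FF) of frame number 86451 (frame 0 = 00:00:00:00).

00:24:00:51

86451 ÷ 60 = 1440 full seconds, remainder 51 frames.
1440 s = 0 h 24 min 0 s.
Timecode: 00:24:00:51.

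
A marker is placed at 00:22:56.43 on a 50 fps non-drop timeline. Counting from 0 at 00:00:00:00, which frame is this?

frame 68843

Total seconds to the label: (0 × 3600 + 22 × 60 + 56) = 1376.
Frame index = 1376 × 50 + 43 = 68843.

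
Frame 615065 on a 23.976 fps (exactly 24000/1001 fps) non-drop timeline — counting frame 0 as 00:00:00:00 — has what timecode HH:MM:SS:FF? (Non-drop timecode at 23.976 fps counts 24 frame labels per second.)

615065 ÷ 24 = 25627 full seconds, remainder 17 frames.
25627 s = 7 h 7 min 7 s.
Timecode: 07:07:07:17.

07:07:07:17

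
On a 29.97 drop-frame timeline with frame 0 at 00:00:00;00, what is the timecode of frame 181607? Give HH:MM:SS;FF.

01:40:59;17

Each 10-minute DF block holds 10 × 60 × 30 − 9 × 2 = 17982 frames. 181607 ÷ 17982 → 10 full blocks, remainder 1787.
Within the partial block the first minute is 1800 frames and each further minute 1798, so 0 further minute boundaries passed. Total skipped labels = 18 × 10 + 2 × 0 = 180.
Non-drop label index = 181607 + 180 = 181787; at 30 labels/s that is 01:40:59:17, i.e. DF 01:40:59;17.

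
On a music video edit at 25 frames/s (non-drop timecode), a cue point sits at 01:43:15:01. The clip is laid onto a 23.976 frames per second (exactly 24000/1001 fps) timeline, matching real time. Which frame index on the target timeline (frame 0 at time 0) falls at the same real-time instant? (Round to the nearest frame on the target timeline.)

frame 148532

Source frame index: (1×3600 + 43×60 + 15) × 25 + 1 = 154876.
Real time: 154876 / (25) = 154876/25 s.
Target frame: (154876/25) × (24000/1001) = 148680960/1001 ≈ 148532.428 → 148532.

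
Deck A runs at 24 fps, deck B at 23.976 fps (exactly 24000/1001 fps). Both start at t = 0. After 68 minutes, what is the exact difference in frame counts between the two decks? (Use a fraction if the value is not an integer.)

68 min = 4080 s.
A emits 24 × 4080 = 97920 frames; B emits 24000/1001 × 4080 = 97920000/1001.
Difference = 97920/1001 frames (≈ 97.8222); B is behind A.

97920/1001 frames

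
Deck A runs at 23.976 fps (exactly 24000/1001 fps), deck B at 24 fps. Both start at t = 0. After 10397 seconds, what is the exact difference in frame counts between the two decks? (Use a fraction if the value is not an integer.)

A emits 24000/1001 × 10397 = 249528000/1001 frames; B emits 24 × 10397 = 249528.
Difference = 249528/1001 frames (≈ 249.2787); B is ahead of A.

249528/1001 frames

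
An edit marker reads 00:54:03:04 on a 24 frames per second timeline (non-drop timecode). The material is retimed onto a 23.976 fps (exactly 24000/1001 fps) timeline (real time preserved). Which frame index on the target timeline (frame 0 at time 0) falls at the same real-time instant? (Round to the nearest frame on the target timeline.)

frame 77758

Source frame index: (0×3600 + 54×60 + 3) × 24 + 4 = 77836.
Real time: 77836 / (24) = 19459/6 s.
Target frame: (19459/6) × (24000/1001) = 7076000/91 ≈ 77758.242 → 77758.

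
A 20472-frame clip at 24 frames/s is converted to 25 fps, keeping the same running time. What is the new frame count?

21325 frames

Target frames = source frames × (target rate / source rate) = 20472 × (25)/(24) = 20472 × 25/24 = 21325.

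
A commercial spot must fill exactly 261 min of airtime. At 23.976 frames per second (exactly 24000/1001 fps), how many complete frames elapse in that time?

261 min = 15660 s.
Frames = 15660 × 24000/1001 = 375840000/1001 ≈ 375464.5355.
Complete frames: 375464.

375464 frames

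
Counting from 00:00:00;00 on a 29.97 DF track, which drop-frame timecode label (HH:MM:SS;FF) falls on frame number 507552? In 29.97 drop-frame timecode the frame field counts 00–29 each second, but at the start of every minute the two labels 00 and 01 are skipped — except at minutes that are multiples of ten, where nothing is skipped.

Ten DF minutes hold 17982 frames, so frame 507552 lies in block 28 (frames 503496–521477) with 4056 frames into that block.
The block's first minute is 1800 frames and the rest 1798 each; 4056 frames reaches minute 2, so 28 × 18 + 2 × 2 = 508 labels have been skipped so far.
Adding those back, label number 507552 + 508 = 508060 at 30 labels/s is 16935 s + 10 f = 4 h 42 min 15 s frame 10, i.e. 04:42:15;10.

04:42:15;10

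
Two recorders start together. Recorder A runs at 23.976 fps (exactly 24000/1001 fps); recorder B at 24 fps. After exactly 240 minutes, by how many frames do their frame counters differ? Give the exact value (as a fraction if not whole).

240 min = 14400 s.
A emits 24000/1001 × 14400 = 345600000/1001 frames; B emits 24 × 14400 = 345600.
Difference = 345600/1001 frames (≈ 345.2547); B is ahead of A.

345600/1001 frames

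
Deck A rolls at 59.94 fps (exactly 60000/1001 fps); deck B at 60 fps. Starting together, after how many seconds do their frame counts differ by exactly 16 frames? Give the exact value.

4004/15 seconds

The gap grows by |60 − 60000/1001| = 60/1001 frames per second.
Time for a 16-frame gap: 16 ÷ (60/1001) = 4004/15 s.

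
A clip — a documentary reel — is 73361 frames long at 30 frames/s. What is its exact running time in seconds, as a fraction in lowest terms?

Running time = 73361 ÷ (30) = 73361 × 1/30 = 73361/30 s.

73361/30 seconds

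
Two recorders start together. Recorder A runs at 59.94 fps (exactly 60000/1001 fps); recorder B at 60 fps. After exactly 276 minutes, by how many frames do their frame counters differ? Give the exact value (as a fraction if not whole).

993600/1001 frames

276 min = 16560 s.
A emits 60000/1001 × 16560 = 993600000/1001 frames; B emits 60 × 16560 = 993600.
Difference = 993600/1001 frames (≈ 992.6074); B is ahead of A.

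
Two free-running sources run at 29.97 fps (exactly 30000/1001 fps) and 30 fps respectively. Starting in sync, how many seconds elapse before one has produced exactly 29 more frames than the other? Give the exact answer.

29029/30 seconds

The gap grows by |30 − 30000/1001| = 30/1001 frames per second.
Time for a 29-frame gap: 29 ÷ (30/1001) = 29029/30 s.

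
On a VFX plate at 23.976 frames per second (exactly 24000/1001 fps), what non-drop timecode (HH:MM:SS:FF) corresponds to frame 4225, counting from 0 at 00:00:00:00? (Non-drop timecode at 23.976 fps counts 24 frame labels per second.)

4225 ÷ 24 = 176 full seconds, remainder 1 frame.
176 s = 0 h 2 min 56 s.
Timecode: 00:02:56:01.

00:02:56:01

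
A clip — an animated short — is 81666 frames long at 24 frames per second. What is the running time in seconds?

3402.75 seconds

Running time = 81666 / (24) = 3402.75 s.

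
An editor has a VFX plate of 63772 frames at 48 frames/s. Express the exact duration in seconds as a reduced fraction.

15943/12 seconds

Running time = 63772 ÷ (48) = 63772 × 1/48 = 15943/12 s.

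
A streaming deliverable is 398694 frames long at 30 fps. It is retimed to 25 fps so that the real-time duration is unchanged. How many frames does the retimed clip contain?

332245 frames

Target frames = source frames × (target rate / source rate) = 398694 × (25)/(30) = 398694 × 5/6 = 332245.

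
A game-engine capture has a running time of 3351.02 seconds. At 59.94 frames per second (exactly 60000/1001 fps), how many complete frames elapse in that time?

Frames = 3351.02 × 60000/1001 = 201061200/1001 ≈ 200860.3397.
Complete frames: 200860.

200860 frames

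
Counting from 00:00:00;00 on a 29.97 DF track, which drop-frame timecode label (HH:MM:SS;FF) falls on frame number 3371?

Ten DF minutes hold 17982 frames, so frame 3371 lies in block 0 (frames 0–17981) with 3371 frames into that block.
The block's first minute is 1800 frames and the rest 1798 each; 3371 frames reaches minute 1, so 0 × 18 + 1 × 2 = 2 labels have been skipped so far.
Adding those back, label number 3371 + 2 = 3373 at 30 labels/s is 112 s + 13 f = 0 h 1 min 52 s frame 13, i.e. 00:01:52;13.

00:01:52;13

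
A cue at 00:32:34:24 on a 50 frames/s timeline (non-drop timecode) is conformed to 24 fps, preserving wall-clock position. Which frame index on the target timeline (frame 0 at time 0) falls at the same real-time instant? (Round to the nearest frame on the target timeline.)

frame 46908

Source frame index: (0×3600 + 32×60 + 34) × 50 + 24 = 97724.
Real time: 97724 / (50) = 48862/25 s.
Target frame: (48862/25) × (24) = 1172688/25 ≈ 46907.520 → 46908.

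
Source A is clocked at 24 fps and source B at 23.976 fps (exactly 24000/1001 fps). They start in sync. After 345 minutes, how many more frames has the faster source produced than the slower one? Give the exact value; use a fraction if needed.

496800/1001 frames

345 min = 20700 s.
A emits 24 × 20700 = 496800 frames; B emits 24000/1001 × 20700 = 496800000/1001.
Difference = 496800/1001 frames (≈ 496.3037); B is behind A.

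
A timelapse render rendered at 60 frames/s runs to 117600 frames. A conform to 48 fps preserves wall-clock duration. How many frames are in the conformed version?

Target frames = source frames × (target rate / source rate) = 117600 × (48)/(60) = 117600 × 4/5 = 94080.

94080 frames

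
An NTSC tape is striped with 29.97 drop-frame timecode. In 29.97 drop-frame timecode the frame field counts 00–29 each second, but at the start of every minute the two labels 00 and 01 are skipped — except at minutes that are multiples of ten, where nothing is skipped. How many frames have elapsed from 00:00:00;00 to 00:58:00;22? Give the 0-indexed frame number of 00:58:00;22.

Complete 10-minute blocks: 5, each 17982 frames → 89910.
Remaining 8 whole minutes in the current block: 1800 + 7 × 1798 = 14386 frames.
Within the current minute: 0 × 30 + 22 − 2 = 20 (labels ;00/;01 skipped at this minute). Total = 89910 + 14386 + 20 = 104316.

104316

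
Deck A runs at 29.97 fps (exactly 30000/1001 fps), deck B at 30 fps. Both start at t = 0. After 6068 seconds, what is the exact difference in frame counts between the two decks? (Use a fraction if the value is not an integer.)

A emits 30000/1001 × 6068 = 182040000/1001 frames; B emits 30 × 6068 = 182040.
Difference = 182040/1001 frames (≈ 181.8581); B is ahead of A.

182040/1001 frames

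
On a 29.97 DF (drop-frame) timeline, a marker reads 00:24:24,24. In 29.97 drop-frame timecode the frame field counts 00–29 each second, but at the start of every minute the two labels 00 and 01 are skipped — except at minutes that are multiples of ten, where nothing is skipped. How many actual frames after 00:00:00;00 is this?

43900

As if non-drop at 30 labels/s: (0 × 3600 + 24 × 60 + 24) × 30 + 24 = 43944.
Minute boundaries passed: 24; those not divisible by 10: 24 − 2 = 22; dropped labels = 2 × 22 = 44.
Actual frame index = 43944 − 44 = 43900.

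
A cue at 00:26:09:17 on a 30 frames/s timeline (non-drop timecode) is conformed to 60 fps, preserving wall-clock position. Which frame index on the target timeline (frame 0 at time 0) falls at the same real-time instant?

frame 94174

Source frame index: (0×3600 + 26×60 + 9) × 30 + 17 = 47087.
Real time: 47087 / (30) = 47087/30 s.
Target frame: (47087/30) × (60) = 94174.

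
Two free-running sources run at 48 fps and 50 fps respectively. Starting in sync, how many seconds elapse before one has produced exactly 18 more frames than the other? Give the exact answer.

The gap grows by |50 − 48| = 2 frames per second.
Time for a 18-frame gap: 18 ÷ (2) = 9 s.

9 seconds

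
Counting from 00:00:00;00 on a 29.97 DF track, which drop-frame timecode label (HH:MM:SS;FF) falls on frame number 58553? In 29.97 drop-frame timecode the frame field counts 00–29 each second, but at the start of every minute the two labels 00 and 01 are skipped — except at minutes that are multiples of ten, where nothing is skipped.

Ten DF minutes hold 17982 frames, so frame 58553 lies in block 3 (frames 53946–71927) with 4607 frames into that block.
The block's first minute is 1800 frames and the rest 1798 each; 4607 frames reaches minute 2, so 3 × 18 + 2 × 2 = 58 labels have been skipped so far.
Adding those back, label number 58553 + 58 = 58611 at 30 labels/s is 1953 s + 21 f = 0 h 32 min 33 s frame 21, i.e. 00:32:33;21.

00:32:33;21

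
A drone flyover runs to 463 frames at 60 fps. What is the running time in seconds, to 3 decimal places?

Running time = 463 × 1/60 = 463/60 s ≈ 7.717 s.

7.717 seconds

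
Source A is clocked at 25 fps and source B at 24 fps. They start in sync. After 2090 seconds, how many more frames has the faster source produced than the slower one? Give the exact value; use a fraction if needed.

A emits 25 × 2090 = 52250 frames; B emits 24 × 2090 = 50160.
Difference = 2090 frames; B is behind A.

2090 frames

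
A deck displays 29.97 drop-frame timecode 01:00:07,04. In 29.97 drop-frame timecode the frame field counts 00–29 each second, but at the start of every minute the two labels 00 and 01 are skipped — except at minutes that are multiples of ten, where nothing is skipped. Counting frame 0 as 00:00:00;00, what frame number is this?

108106

Complete 10-minute blocks: 6, each 17982 frames → 107892.
Remaining 0 whole minutes in the current block: 0 frames.
Within the current minute: 7 × 30 + 4 = 214. Total = 107892 + 0 + 214 = 108106.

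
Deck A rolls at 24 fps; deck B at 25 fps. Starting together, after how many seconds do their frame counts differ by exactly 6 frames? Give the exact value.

6 seconds

The gap grows by |25 − 24| = 1 frame per second.
Time for a 6-frame gap: 6 ÷ (1) = 6 s.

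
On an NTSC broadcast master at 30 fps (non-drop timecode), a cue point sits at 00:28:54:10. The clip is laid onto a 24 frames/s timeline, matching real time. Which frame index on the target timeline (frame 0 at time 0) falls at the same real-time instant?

Source frame index: (0×3600 + 28×60 + 54) × 30 + 10 = 52030.
Real time: 52030 / (30) = 5203/3 s.
Target frame: (5203/3) × (24) = 41624.

frame 41624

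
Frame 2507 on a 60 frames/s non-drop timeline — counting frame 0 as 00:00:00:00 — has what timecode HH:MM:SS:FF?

2507 ÷ 60 = 41 full seconds, remainder 47 frames.
41 s = 0 h 0 min 41 s.
Timecode: 00:00:41:47.

00:00:41:47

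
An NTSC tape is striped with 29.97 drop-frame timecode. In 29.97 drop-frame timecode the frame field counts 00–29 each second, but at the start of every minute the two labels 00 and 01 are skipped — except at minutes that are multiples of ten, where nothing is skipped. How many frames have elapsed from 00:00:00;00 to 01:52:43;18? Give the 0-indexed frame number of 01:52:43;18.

202706

Complete 10-minute blocks: 11, each 17982 frames → 197802.
Remaining 2 whole minutes in the current block: 1800 + 1 × 1798 = 3598 frames.
Within the current minute: 43 × 30 + 18 − 2 = 1306 (labels ;00/;01 skipped at this minute). Total = 197802 + 3598 + 1306 = 202706.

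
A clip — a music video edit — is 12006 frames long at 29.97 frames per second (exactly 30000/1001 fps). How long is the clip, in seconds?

400.6002 seconds

Running time = 12006 / (30000/1001) = 400.6002 s.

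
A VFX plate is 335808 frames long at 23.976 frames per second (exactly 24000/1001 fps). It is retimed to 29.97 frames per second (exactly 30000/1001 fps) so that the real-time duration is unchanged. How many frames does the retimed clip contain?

419760 frames

Target frames = source frames × (target rate / source rate) = 335808 × (30000/1001)/(24000/1001) = 335808 × 5/4 = 419760.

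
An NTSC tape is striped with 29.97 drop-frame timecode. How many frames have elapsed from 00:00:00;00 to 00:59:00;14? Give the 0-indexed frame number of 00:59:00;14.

Complete 10-minute blocks: 5, each 17982 frames → 89910.
Remaining 9 whole minutes in the current block: 1800 + 8 × 1798 = 16184 frames.
Within the current minute: 0 × 30 + 14 − 2 = 12 (labels ;00/;01 skipped at this minute). Total = 89910 + 16184 + 12 = 106106.

106106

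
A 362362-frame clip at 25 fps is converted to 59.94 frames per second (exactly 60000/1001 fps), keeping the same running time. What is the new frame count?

868800 frames

Target frames = source frames × (target rate / source rate) = 362362 × (60000/1001)/(25) = 362362 × 2400/1001 = 868800.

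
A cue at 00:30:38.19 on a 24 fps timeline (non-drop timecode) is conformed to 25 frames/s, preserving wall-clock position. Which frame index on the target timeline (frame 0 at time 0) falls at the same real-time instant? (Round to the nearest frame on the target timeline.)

frame 45970

Source frame index: (0×3600 + 30×60 + 38) × 24 + 19 = 44131.
Real time: 44131 / (24) = 44131/24 s.
Target frame: (44131/24) × (25) = 1103275/24 ≈ 45969.792 → 45970.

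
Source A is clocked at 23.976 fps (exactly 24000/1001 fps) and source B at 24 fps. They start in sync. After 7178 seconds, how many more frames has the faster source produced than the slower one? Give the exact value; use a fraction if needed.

A emits 24000/1001 × 7178 = 172272000/1001 frames; B emits 24 × 7178 = 172272.
Difference = 172272/1001 frames (≈ 172.0999); B is ahead of A.

172272/1001 frames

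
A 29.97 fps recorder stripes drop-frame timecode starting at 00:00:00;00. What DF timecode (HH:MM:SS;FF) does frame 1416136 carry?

Each 10-minute DF block holds 10 × 60 × 30 − 9 × 2 = 17982 frames. 1416136 ÷ 17982 → 78 full blocks, remainder 13540.
Within the partial block the first minute is 1800 frames and each further minute 1798, so 7 further minute boundaries passed. Total skipped labels = 18 × 78 + 2 × 7 = 1418.
Non-drop label index = 1416136 + 1418 = 1417554; at 30 labels/s that is 13:07:31:24, i.e. DF 13:07:31;24.

13:07:31;24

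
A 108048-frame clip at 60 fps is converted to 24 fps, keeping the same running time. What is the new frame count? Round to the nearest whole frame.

Frames at target rate = 108048 × (24) / (60) = 216096/5 ≈ 43219.200.
Nearest whole frame: 43219.

43219 frames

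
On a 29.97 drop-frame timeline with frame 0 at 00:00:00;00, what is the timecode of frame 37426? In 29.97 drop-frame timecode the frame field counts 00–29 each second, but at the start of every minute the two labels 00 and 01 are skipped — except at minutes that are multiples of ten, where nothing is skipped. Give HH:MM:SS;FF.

Ten DF minutes hold 17982 frames, so frame 37426 lies in block 2 (frames 35964–53945) with 1462 frames into that block.
The block's first minute is 1800 frames and the rest 1798 each; 1462 frames reaches minute 0, so 2 × 18 + 0 × 2 = 36 labels have been skipped so far.
Adding those back, label number 37426 + 36 = 37462 at 30 labels/s is 1248 s + 22 f = 0 h 20 min 48 s frame 22, i.e. 00:20:48;22.

00:20:48;22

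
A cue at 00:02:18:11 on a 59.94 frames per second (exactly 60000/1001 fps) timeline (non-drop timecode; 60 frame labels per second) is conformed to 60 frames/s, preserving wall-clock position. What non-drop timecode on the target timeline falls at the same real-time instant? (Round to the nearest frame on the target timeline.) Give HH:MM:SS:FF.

00:02:18:19

Source frame index: (0×3600 + 2×60 + 18) × 60 + 11 = 8291.
Real time: 8291 / (60000/1001) = 8299291/60000 s.
Target frame: (8299291/60000) × (60) = 8299291/1000 ≈ 8299.291 → 8299.
At 60 labels/s: frame 8299 → 00:02:18:19.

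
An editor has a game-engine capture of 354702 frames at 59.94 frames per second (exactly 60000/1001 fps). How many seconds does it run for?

Running time = 354702 / (60000/1001) = 5917.6117 s.

5917.6117 seconds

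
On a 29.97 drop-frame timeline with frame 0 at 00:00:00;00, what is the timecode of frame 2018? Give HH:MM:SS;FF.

00:01:07;10

Ten DF minutes hold 17982 frames, so frame 2018 lies in block 0 (frames 0–17981) with 2018 frames into that block.
The block's first minute is 1800 frames and the rest 1798 each; 2018 frames reaches minute 1, so 0 × 18 + 1 × 2 = 2 labels have been skipped so far.
Adding those back, label number 2018 + 2 = 2020 at 30 labels/s is 67 s + 10 f = 0 h 1 min 7 s frame 10, i.e. 00:01:07;10.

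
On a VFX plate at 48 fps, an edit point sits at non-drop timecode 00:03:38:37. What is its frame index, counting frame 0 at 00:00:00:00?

Total seconds to the label: (0 × 3600 + 3 × 60 + 38) = 218.
Frame index = 218 × 48 + 37 = 10501.

10501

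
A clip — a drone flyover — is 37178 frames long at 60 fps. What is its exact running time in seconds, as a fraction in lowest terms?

18589/30 seconds

Running time = 37178 ÷ (60) = 37178 × 1/60 = 18589/30 s.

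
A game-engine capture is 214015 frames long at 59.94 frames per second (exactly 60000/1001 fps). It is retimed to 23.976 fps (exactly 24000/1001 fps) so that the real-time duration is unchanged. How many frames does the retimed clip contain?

Target frames = source frames × (target rate / source rate) = 214015 × (24000/1001)/(60000/1001) = 214015 × 2/5 = 85606.

85606 frames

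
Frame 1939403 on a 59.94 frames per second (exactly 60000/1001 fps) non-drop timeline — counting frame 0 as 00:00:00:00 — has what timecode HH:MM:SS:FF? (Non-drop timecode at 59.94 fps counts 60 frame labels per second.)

08:58:43:23

1939403 ÷ 60 = 32323 full seconds, remainder 23 frames.
32323 s = 8 h 58 min 43 s.
Timecode: 08:58:43:23.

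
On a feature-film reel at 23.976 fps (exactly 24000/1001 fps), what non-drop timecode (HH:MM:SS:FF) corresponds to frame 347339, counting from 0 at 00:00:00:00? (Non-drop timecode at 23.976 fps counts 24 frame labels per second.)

04:01:12:11

347339 ÷ 24 = 14472 full seconds, remainder 11 frames.
14472 s = 4 h 1 min 12 s.
Timecode: 04:01:12:11.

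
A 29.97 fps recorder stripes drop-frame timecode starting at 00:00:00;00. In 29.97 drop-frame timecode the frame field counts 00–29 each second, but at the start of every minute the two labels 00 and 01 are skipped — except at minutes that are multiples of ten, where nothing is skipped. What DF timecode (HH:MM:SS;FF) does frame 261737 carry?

02:25:33;09

Ten DF minutes hold 17982 frames, so frame 261737 lies in block 14 (frames 251748–269729) with 9989 frames into that block.
The block's first minute is 1800 frames and the rest 1798 each; 9989 frames reaches minute 5, so 14 × 18 + 5 × 2 = 262 labels have been skipped so far.
Adding those back, label number 261737 + 262 = 261999 at 30 labels/s is 8733 s + 9 f = 2 h 25 min 33 s frame 9, i.e. 02:25:33;09.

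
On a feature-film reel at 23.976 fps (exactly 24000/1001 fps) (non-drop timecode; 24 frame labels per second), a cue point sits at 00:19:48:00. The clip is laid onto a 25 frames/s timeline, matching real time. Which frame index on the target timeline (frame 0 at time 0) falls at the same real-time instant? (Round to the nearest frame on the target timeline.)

frame 29730

Source frame index: (0×3600 + 19×60 + 48) × 24 + 0 = 28512.
Real time: 28512 / (24000/1001) = 297297/250 s.
Target frame: (297297/250) × (25) = 297297/10 ≈ 29729.700 → 29730.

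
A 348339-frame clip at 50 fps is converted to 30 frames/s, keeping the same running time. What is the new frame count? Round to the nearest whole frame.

Frames at target rate = 348339 × (30) / (50) = 1045017/5 ≈ 209003.400.
Nearest whole frame: 209003.

209003 frames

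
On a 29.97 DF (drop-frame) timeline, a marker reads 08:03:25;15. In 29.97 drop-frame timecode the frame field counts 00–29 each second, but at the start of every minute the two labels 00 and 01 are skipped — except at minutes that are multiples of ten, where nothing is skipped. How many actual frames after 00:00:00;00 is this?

Complete 10-minute blocks: 48, each 17982 frames → 863136.
Remaining 3 whole minutes in the current block: 1800 + 2 × 1798 = 5396 frames.
Within the current minute: 25 × 30 + 15 − 2 = 763 (labels ;00/;01 skipped at this minute). Total = 863136 + 5396 + 763 = 869295.

869295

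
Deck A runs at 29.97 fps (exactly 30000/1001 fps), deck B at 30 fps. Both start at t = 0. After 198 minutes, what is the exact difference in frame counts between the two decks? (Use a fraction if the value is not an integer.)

198 min = 11880 s.
A emits 30000/1001 × 11880 = 32400000/91 frames; B emits 30 × 11880 = 356400.
Difference = 32400/91 frames (≈ 356.0440); B is ahead of A.

32400/91 frames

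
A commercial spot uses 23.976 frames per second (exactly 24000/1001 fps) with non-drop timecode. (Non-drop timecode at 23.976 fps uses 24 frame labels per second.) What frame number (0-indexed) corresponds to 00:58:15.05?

frame 83885

Total seconds to the label: (0 × 3600 + 58 × 60 + 15) = 3495.
Frame index = 3495 × 24 + 5 = 83885.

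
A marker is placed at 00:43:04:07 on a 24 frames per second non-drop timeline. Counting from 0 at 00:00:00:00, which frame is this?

frame 62023

Total seconds to the label: (0 × 3600 + 43 × 60 + 4) = 2584.
Frame index = 2584 × 24 + 7 = 62023.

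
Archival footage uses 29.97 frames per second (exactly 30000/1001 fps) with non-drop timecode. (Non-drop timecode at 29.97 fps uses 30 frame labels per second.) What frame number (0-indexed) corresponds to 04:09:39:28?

Total seconds to the label: (4 × 3600 + 9 × 60 + 39) = 14979.
Frame index = 14979 × 30 + 28 = 449398.

frame 449398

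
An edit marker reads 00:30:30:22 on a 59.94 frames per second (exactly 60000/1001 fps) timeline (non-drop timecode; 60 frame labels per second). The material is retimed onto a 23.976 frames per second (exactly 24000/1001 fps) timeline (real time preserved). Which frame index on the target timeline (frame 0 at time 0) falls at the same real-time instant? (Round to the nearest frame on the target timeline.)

frame 43929

Source frame index: (0×3600 + 30×60 + 30) × 60 + 22 = 109822.
Real time: 109822 / (60000/1001) = 54965911/30000 s.
Target frame: (54965911/30000) × (24000/1001) = 219644/5 ≈ 43928.800 → 43929.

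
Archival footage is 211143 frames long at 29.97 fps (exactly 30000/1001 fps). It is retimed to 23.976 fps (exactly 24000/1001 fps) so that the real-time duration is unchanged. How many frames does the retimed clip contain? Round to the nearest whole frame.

Frames at target rate = 211143 × (24000/1001) / (30000/1001) = 844572/5 ≈ 168914.400.
Nearest whole frame: 168914.

168914 frames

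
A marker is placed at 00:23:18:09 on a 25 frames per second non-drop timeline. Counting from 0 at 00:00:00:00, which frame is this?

Total seconds to the label: (0 × 3600 + 23 × 60 + 18) = 1398.
Frame index = 1398 × 25 + 9 = 34959.

frame 34959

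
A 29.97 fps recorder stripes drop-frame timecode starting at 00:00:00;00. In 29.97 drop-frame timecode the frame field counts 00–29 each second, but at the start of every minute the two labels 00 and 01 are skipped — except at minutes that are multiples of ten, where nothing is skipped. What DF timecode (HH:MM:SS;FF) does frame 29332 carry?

Ten DF minutes hold 17982 frames, so frame 29332 lies in block 1 (frames 17982–35963) with 11350 frames into that block.
The block's first minute is 1800 frames and the rest 1798 each; 11350 frames reaches minute 6, so 1 × 18 + 6 × 2 = 30 labels have been skipped so far.
Adding those back, label number 29332 + 30 = 29362 at 30 labels/s is 978 s + 22 f = 0 h 16 min 18 s frame 22, i.e. 00:16:18;22.

00:16:18;22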